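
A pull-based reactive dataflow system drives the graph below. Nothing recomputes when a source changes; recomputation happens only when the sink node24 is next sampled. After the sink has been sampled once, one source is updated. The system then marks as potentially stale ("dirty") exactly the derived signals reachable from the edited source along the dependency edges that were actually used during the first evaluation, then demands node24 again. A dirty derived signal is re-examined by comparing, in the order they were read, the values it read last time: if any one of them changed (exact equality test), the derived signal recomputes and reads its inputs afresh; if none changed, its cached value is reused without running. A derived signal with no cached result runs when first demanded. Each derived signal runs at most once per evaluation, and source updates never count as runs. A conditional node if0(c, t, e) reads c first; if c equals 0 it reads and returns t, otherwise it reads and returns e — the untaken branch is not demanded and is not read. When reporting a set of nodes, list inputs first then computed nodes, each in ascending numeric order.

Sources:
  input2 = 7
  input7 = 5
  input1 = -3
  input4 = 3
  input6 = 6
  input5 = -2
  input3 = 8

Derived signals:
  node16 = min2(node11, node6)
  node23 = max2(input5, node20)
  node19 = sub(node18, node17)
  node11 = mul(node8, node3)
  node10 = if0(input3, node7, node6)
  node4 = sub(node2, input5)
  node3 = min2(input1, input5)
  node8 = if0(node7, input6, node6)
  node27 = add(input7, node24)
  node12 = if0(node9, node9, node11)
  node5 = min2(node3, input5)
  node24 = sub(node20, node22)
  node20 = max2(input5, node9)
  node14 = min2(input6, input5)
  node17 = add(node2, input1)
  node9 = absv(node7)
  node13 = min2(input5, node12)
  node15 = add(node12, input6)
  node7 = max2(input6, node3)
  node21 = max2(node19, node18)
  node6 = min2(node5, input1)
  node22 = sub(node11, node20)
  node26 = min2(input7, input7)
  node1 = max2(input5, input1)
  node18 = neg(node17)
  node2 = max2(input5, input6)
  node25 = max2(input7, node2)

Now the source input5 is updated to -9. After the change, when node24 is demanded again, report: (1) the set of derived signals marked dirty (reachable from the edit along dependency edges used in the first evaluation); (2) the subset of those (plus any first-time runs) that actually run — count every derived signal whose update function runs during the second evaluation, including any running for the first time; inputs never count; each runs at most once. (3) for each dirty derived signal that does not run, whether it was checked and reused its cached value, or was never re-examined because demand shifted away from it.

Marked dirty: node3, node5, node6, node7, node8, node9, node11, node20, node22, node24.
Derived signals that run: node3, node5, node6, node7, node8, node11, node20, node22, node24 — 9 in total.
Checked but reused from cache: node9.
Key observation: the cutoff stops propagation at node9 — its inputs' values are unchanged, so it reuses its cache.

First evaluation (everything demanded from the output):
  node3 = min2(-3, -2) = -3
  node5 = min2(-3, -2) = -3
  node6 = min2(-3, -3) = -3
  node7 = max2(6, -3) = 6
  node8 = if0(node7=6 -> else branch node6) = -3
  node9 = absv(6) = 6
  node11 = mul(-3, -3) = 9
  node20 = max2(-2, 6) = 6
  node22 = sub(9, 6) = 3
  node24 = sub(6, 3) = 3

Propagation after the edit:
  node3: runs — input5 -2->-9; result -9.
  node5: runs — node3 -3->-9; input5 -2->-9; result -9.
  node6: runs — node5 -3->-9; result -9.
  node7: runs — node3 -3->-9; result 6 (same value as before).
  node8: runs — node6 -3->-9; result -9.
  node9: checked — values it read are unchanged (node7 unchanged); reused cached 6 without running.
  node11: runs — node8 -3->-9; node3 -3->-9; result 81.
  node20: runs — input5 -2->-9; result 6 (same value as before).
  node22: runs — node11 9->81; result 75.
  node24: runs — node22 3->75; result -69.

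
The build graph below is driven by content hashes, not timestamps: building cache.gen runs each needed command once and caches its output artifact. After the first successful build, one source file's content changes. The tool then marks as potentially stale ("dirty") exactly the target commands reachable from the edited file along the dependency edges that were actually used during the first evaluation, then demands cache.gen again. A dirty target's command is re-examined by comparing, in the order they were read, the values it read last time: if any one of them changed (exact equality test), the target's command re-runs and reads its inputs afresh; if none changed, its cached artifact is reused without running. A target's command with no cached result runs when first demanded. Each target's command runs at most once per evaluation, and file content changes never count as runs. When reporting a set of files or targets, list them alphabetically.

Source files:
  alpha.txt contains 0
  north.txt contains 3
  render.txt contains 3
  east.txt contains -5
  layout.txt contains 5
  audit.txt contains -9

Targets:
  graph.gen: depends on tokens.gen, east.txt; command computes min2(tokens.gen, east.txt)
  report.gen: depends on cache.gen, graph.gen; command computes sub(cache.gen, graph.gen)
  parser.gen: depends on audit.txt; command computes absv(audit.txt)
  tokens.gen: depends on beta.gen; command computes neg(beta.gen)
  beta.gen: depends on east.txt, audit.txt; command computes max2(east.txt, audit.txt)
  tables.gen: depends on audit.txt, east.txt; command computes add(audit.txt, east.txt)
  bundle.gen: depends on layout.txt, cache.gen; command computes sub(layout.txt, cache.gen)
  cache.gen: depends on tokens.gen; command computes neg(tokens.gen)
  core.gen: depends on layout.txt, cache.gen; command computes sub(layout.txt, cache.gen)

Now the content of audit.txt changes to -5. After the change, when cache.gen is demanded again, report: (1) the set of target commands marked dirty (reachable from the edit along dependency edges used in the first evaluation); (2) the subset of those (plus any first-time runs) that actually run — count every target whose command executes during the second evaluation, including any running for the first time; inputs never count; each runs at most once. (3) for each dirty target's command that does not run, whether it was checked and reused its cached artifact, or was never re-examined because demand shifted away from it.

Initial pass — values computed on the first demand:
  beta.gen = max2(-5, -9) = -5
  tokens.gen = neg(-5) = 5
  cache.gen = neg(5) = -5

Second demand — change propagation:
  beta.gen: re-runs because audit.txt -9->-5; new result -5 (unchanged).
  tokens.gen: re-examined; everything it read last time is the same (beta.gen unchanged) — cache 5 kept, no run.
  cache.gen: re-examined; everything it read last time is the same (tokens.gen unchanged) — cache -5 kept, no run.

The important point: beta.gen recomputes to an identical value, and the output ends up unchanged.

Dirty set: beta.gen, cache.gen, tokens.gen.
Run set: beta.gen (1 run).
Re-examined without running (cache reused): cache.gen, tokens.gen.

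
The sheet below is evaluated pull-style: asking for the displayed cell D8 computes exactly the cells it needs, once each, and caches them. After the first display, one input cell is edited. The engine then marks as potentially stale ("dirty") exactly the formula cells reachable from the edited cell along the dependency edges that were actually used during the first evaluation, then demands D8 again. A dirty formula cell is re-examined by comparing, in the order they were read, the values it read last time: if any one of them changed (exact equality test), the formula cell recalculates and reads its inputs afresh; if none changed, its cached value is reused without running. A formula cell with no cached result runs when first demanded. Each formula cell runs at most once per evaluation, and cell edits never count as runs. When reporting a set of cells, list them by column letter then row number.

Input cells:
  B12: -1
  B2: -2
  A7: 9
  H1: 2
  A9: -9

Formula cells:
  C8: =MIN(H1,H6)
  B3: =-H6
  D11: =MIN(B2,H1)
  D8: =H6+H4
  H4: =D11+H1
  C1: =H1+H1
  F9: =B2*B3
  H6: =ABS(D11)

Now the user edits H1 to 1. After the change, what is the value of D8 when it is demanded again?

First demand of the output computes:
  D11 = MIN(-2, 2) = -2
  H4 = -2 + 2 = 0
  H6 = ABS(-2) = 2
  D8 = 2 + 0 = 2

After the edit, cleaning proceeds:
  D11: a read changed (H1 2->1) — executes, giving -2 — identical to its old value.
  H4: a read changed (H1 2->1) — executes, giving -1.
  H6: dirty, but its reads are unchanged (D11 unchanged); cached 2 stands.
  D8: a read changed (H4 0->-1) — executes, giving 1.

Note where the cutoff bites: H6 is checked, finds nothing changed, and keeps its cache.

Demanding D8 again yields 1.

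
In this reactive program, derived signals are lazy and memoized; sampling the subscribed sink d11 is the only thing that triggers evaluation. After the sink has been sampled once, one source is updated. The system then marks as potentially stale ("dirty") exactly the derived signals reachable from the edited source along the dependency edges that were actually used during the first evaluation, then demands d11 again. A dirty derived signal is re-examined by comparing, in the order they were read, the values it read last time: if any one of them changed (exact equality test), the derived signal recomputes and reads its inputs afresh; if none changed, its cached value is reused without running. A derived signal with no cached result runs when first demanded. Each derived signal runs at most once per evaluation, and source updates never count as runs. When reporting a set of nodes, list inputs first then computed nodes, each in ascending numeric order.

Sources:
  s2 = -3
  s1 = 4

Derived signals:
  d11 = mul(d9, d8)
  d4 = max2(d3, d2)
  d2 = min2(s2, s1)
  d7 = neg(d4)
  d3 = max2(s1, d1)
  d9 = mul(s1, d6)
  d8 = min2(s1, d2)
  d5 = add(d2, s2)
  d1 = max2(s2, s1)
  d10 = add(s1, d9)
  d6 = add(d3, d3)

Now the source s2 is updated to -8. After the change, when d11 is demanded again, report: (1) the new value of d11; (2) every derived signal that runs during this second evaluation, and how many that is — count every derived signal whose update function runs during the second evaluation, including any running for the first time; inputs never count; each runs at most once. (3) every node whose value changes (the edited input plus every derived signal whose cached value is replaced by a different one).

Demanding d11 again yields -256.
4 derived signals run: d1, d2, d8, d11.
The nodes whose values change: s2, d2, d8, d11.
Note where the cutoff bites: d3 is checked, finds nothing changed, and keeps its cache.

First demand of the output computes:
  d1 = max2(-3, 4) = 4
  d2 = min2(-3, 4) = -3
  d3 = max2(4, 4) = 4
  d6 = add(4, 4) = 8
  d8 = min2(4, -3) = -3
  d9 = mul(4, 8) = 32
  d11 = mul(32, -3) = -96

After the edit, cleaning proceeds:
  d1: a read changed (s2 -3->-8) — executes, giving 4 — identical to its old value.
  d2: a read changed (s2 -3->-8) — executes, giving -8.
  d3: dirty, but its reads are unchanged (s1 unchanged, d1 unchanged); cached 4 stands.
  d6: dirty, but its reads are unchanged (d3 unchanged, d3 unchanged); cached 8 stands.
  d8: a read changed (d2 -3->-8) — executes, giving -8.
  d9: dirty, but its reads are unchanged (s1 unchanged, d6 unchanged); cached 32 stands.
  d11: a read changed (d8 -3->-8) — executes, giving -256.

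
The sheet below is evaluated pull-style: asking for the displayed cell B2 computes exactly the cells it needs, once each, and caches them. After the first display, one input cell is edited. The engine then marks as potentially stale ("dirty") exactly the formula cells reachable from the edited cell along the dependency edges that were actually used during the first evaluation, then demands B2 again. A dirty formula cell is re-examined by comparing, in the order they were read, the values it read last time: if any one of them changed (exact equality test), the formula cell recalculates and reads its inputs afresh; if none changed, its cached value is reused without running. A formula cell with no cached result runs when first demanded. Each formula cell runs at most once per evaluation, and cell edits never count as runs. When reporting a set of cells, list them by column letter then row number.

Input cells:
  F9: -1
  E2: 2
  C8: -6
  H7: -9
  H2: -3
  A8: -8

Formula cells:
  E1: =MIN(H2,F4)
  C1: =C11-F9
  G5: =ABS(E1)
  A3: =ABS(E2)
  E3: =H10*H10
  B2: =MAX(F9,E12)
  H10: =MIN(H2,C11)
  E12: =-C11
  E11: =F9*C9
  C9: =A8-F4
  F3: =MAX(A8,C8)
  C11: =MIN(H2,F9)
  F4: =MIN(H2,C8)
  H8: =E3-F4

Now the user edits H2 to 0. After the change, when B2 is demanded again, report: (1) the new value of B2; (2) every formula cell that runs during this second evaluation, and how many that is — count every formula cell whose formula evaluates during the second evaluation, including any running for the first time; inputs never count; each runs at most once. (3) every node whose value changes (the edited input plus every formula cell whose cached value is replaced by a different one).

Demanding B2 again yields 1.
3 formula cells run: B2, C11, E12.
The nodes whose values change: B2, C11, E12, H2.

First demand of the output computes:
  C11 = MIN(-3, -1) = -3
  E12 = -(-3) = 3
  B2 = MAX(-1, 3) = 3

After the edit, cleaning proceeds:
  C11: a read changed (H2 -3->0) — executes, giving -1.
  E12: a read changed (C11 -3->-1) — executes, giving 1.
  B2: a read changed (E12 3->1) — executes, giving 1.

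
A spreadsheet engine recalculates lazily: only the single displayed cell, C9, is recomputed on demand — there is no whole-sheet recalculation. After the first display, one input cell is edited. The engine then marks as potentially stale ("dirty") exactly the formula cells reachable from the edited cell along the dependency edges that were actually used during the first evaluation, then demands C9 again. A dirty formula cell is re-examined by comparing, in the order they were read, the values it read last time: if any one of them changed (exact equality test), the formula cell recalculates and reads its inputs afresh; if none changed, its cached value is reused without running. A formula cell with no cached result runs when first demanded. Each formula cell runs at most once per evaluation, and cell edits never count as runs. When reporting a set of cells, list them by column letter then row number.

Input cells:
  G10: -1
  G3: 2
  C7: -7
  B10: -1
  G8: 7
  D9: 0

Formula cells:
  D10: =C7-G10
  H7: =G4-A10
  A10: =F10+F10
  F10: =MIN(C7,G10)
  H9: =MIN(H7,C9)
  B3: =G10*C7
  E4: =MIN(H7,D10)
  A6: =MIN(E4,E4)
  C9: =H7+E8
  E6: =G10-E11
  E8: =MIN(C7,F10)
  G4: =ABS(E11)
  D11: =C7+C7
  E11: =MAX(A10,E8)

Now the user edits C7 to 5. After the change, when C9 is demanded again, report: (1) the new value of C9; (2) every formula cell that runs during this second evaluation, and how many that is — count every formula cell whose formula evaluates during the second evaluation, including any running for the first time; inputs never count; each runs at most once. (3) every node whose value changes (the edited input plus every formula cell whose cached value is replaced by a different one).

New value of C9: 2.
Formula cells that run: A10, C9, E8, E11, F10, G4, H7 — 7 in total.
Values that change: A10, C7, C9, E8, E11, F10, G4, H7.

First evaluation (everything demanded from the output):
  F10 = MIN(-7, -1) = -7
  A10 = -7 + -7 = -14
  E8 = MIN(-7, -7) = -7
  E11 = MAX(-14, -7) = -7
  G4 = ABS(-7) = 7
  H7 = 7 - -14 = 21
  C9 = 21 + -7 = 14

Propagation after the edit:
  F10: runs — C7 -7->5; result -1.
  A10: runs — F10 -7->-1; F10 -7->-1; result -2.
  E8: runs — C7 -7->5; F10 -7->-1; result -1.
  E11: runs — A10 -14->-2; E8 -7->-1; result -1.
  G4: runs — E11 -7->-1; result 1.
  H7: runs — G4 7->1; A10 -14->-2; result 3.
  C9: runs — H7 21->3; E8 -7->-1; result 2.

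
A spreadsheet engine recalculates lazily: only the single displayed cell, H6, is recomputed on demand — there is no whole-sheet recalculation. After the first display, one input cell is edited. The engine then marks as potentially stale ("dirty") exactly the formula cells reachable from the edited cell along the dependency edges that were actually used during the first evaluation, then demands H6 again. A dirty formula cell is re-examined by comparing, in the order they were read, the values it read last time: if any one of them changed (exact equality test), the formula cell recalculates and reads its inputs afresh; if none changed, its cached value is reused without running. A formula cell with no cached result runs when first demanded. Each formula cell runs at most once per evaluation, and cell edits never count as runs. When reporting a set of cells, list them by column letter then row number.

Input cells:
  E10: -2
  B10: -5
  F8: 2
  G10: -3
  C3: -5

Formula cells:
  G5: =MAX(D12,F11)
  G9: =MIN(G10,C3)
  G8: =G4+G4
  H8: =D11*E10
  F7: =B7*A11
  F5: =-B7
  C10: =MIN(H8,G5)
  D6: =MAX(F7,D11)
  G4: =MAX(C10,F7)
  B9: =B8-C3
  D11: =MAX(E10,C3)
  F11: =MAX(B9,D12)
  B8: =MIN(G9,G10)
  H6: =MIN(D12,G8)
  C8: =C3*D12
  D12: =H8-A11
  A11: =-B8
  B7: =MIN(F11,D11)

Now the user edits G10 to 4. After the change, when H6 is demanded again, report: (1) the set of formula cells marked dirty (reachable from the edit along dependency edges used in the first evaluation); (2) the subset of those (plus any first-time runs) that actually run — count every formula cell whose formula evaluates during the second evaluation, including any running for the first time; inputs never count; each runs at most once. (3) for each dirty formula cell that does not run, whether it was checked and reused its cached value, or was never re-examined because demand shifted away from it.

First evaluation (everything demanded from the output):
  D11 = MAX(-2, -5) = -2
  G9 = MIN(-3, -5) = -5
  B8 = MIN(-5, -3) = -5
  A11 = -(-5) = 5
  B9 = -5 - -5 = 0
  H8 = -2 * -2 = 4
  D12 = 4 - 5 = -1
  F11 = MAX(0, -1) = 0
  B7 = MIN(0, -2) = -2
  F7 = -2 * 5 = -10
  G5 = MAX(-1, 0) = 0
  C10 = MIN(4, 0) = 0
  G4 = MAX(0, -10) = 0
  G8 = 0 + 0 = 0
  H6 = MIN(-1, 0) = -1

Propagation after the edit:
  G9: runs — G10 -3->4; result -5 (same value as before).
  B8: runs — G10 -3->4; result -5 (same value as before).
  A11: checked — values it read are unchanged (B8 unchanged); reused cached 5 without running.
  B9: checked — values it read are unchanged (B8 unchanged, C3 unchanged); reused cached 0 without running.
  D12: checked — values it read are unchanged (H8 unchanged, A11 unchanged); reused cached -1 without running.
  F11: checked — values it read are unchanged (B9 unchanged, D12 unchanged); reused cached 0 without running.
  B7: checked — values it read are unchanged (F11 unchanged, D11 unchanged); reused cached -2 without running.
  F7: checked — values it read are unchanged (B7 unchanged, A11 unchanged); reused cached -10 without running.
  G5: checked — values it read are unchanged (D12 unchanged, F11 unchanged); reused cached 0 without running.
  C10: checked — values it read are unchanged (H8 unchanged, G5 unchanged); reused cached 0 without running.
  G4: checked — values it read are unchanged (C10 unchanged, F7 unchanged); reused cached 0 without running.
  G8: checked — values it read are unchanged (G4 unchanged, G4 unchanged); reused cached 0 without running.
  H6: checked — values it read are unchanged (D12 unchanged, G8 unchanged); reused cached -1 without running.

Key observation: the cutoff stops propagation at A11 — its inputs' values are unchanged, so it reuses its cache.

Marked dirty: A11, B7, B8, B9, C10, D12, F7, F11, G4, G5, G8, G9, H6.
Formula cells that run: B8, G9 — 2 in total.
Checked but reused from cache: A11, B7, B9, C10, D12, F7, F11, G4, G5, G8, H6.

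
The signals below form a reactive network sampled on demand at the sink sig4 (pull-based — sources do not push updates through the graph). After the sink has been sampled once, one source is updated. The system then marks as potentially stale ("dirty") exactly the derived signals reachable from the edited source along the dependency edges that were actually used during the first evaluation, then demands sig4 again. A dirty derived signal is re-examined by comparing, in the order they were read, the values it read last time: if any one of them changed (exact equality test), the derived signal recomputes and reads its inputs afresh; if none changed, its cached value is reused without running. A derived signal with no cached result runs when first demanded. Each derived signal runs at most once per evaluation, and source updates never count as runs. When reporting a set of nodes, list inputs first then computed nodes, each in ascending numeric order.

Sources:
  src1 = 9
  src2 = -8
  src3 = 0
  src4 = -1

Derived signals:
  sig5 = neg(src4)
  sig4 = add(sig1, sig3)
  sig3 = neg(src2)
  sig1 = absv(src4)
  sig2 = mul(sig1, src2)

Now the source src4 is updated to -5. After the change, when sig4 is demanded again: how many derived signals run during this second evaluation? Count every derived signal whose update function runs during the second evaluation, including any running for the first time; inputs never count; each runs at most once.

Initial pass — values computed on the first demand:
  sig1 = absv(-1) = 1
  sig3 = neg(-8) = 8
  sig4 = add(1, 8) = 9

Second demand — change propagation:
  sig1: re-runs because src4 -1->-5; new result 5.
  sig4: re-runs because sig1 1->5; new result 13.

Run set: sig1, sig4 (2 run).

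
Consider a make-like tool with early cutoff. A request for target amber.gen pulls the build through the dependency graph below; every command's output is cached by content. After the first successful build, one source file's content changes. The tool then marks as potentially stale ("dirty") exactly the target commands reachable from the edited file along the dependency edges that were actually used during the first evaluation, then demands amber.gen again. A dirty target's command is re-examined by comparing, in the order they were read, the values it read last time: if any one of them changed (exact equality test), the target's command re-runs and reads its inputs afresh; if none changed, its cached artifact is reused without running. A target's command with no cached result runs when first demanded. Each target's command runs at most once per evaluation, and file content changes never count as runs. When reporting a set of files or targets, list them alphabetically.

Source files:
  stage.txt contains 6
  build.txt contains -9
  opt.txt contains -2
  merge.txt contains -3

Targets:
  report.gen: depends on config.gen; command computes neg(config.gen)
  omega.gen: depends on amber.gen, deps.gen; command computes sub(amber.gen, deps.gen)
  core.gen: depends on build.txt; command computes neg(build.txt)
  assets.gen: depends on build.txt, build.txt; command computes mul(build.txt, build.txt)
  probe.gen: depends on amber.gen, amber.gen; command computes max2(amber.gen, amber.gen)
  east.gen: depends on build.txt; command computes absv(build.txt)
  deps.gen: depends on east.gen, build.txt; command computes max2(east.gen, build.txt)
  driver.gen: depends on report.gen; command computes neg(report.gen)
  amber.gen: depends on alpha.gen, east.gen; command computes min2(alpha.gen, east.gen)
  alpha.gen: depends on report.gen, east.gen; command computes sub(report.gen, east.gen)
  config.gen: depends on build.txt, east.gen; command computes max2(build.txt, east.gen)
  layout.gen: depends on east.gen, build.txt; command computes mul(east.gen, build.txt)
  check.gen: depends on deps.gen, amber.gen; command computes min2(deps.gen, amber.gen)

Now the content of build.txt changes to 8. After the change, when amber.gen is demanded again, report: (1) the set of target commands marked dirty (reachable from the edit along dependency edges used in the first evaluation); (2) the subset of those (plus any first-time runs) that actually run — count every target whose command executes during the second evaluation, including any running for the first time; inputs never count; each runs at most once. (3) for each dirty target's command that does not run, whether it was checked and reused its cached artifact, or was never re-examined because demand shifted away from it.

The edit dirties: alpha.gen, amber.gen, config.gen, east.gen, report.gen.
5 target commands run: alpha.gen, amber.gen, config.gen, east.gen, report.gen.
No dirty target's command escaped a run.

First demand of the output computes:
  east.gen = absv(-9) = 9
  config.gen = max2(-9, 9) = 9
  report.gen = neg(9) = -9
  alpha.gen = sub(-9, 9) = -18
  amber.gen = min2(-18, 9) = -18

After the edit, cleaning proceeds:
  east.gen: a read changed (build.txt -9->8) — executes, giving 8.
  config.gen: a read changed (build.txt -9->8; east.gen 9->8) — executes, giving 8.
  report.gen: a read changed (config.gen 9->8) — executes, giving -8.
  alpha.gen: a read changed (report.gen -9->-8; east.gen 9->8) — executes, giving -16.
  amber.gen: a read changed (alpha.gen -18->-16; east.gen 9->8) — executes, giving -16.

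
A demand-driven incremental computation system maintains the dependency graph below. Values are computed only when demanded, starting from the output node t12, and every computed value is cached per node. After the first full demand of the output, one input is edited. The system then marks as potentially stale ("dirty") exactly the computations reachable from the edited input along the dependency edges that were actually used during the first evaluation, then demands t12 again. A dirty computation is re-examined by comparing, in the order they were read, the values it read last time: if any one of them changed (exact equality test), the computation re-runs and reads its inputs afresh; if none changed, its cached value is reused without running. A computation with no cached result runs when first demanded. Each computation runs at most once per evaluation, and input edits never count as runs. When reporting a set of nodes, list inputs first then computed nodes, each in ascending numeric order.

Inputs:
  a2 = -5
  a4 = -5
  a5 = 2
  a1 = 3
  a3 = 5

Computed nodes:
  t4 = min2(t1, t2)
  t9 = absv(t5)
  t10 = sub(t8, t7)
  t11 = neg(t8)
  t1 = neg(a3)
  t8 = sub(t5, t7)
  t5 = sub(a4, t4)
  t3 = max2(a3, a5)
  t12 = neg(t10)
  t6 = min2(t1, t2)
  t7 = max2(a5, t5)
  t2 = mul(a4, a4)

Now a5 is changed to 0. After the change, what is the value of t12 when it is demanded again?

First evaluation (everything demanded from the output):
  t1 = neg(5) = -5
  t2 = mul(-5, -5) = 25
  t4 = min2(-5, 25) = -5
  t5 = sub(-5, -5) = 0
  t7 = max2(2, 0) = 2
  t8 = sub(0, 2) = -2
  t10 = sub(-2, 2) = -4
  t12 = neg(-4) = 4

Propagation after the edit:
  t7: runs — a5 2->0; result 0.
  t8: runs — t7 2->0; result 0.
  t10: runs — t8 -2->0; t7 2->0; result 0.
  t12: runs — t10 -4->0; result 0.

New value of t12: 0.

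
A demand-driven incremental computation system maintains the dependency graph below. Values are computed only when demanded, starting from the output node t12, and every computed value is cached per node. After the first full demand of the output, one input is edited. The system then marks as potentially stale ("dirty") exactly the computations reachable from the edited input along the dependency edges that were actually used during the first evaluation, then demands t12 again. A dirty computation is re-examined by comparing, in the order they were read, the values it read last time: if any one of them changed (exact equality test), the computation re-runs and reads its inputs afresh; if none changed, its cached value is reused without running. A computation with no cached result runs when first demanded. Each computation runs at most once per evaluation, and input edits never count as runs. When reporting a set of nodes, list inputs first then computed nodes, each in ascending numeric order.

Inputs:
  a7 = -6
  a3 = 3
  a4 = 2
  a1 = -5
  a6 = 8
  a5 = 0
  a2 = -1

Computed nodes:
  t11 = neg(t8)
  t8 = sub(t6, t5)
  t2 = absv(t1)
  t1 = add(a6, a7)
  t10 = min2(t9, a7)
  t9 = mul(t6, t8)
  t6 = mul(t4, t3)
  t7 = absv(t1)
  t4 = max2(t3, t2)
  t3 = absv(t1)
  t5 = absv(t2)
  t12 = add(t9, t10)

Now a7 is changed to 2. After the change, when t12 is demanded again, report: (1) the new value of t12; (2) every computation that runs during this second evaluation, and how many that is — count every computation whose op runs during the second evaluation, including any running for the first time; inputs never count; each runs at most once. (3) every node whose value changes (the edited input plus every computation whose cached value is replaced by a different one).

First evaluation (everything demanded from the output):
  t1 = add(8, -6) = 2
  t2 = absv(2) = 2
  t3 = absv(2) = 2
  t4 = max2(2, 2) = 2
  t5 = absv(2) = 2
  t6 = mul(2, 2) = 4
  t8 = sub(4, 2) = 2
  t9 = mul(4, 2) = 8
  t10 = min2(8, -6) = -6
  t12 = add(8, -6) = 2

Propagation after the edit:
  t1: runs — a7 -6->2; result 10.
  t2: runs — t1 2->10; result 10.
  t3: runs — t1 2->10; result 10.
  t4: runs — t3 2->10; t2 2->10; result 10.
  t5: runs — t2 2->10; result 10.
  t6: runs — t4 2->10; t3 2->10; result 100.
  t8: runs — t6 4->100; t5 2->10; result 90.
  t9: runs — t6 4->100; t8 2->90; result 9000.
  t10: runs — t9 8->9000; a7 -6->2; result 2.
  t12: runs — t9 8->9000; t10 -6->2; result 9002.

New value of t12: 9002.
Computations that run: t1, t2, t3, t4, t5, t6, t8, t9, t10, t12 — 10 in total.
Values that change: a7, t1, t2, t3, t4, t5, t6, t8, t9, t10, t12.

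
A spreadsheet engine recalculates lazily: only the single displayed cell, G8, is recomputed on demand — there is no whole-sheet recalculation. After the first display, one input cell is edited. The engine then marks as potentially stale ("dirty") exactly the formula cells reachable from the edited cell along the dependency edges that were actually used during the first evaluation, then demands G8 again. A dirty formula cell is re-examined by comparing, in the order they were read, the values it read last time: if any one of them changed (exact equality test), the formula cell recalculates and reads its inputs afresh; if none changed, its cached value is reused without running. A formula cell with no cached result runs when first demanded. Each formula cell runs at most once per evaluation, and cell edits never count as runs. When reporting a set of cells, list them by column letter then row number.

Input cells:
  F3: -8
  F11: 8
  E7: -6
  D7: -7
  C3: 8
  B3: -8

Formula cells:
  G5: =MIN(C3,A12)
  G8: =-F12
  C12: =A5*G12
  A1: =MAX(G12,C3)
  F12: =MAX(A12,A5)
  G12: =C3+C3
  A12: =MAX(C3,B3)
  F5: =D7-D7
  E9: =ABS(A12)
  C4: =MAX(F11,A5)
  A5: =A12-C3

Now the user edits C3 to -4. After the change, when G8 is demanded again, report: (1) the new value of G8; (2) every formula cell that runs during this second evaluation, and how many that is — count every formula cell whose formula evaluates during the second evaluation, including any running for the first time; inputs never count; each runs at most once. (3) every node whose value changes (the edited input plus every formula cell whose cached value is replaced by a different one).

New value of G8: 0.
Formula cells that run: A5, A12, F12, G8 — 4 in total.
Values that change: A12, C3, F12, G8.

First evaluation (everything demanded from the output):
  A12 = MAX(8, -8) = 8
  A5 = 8 - 8 = 0
  F12 = MAX(8, 0) = 8
  G8 = -(8) = -8

Propagation after the edit:
  A12: runs — C3 8->-4; result -4.
  A5: runs — A12 8->-4; C3 8->-4; result 0 (same value as before).
  F12: runs — A12 8->-4; result 0.
  G8: runs — F12 8->0; result 0.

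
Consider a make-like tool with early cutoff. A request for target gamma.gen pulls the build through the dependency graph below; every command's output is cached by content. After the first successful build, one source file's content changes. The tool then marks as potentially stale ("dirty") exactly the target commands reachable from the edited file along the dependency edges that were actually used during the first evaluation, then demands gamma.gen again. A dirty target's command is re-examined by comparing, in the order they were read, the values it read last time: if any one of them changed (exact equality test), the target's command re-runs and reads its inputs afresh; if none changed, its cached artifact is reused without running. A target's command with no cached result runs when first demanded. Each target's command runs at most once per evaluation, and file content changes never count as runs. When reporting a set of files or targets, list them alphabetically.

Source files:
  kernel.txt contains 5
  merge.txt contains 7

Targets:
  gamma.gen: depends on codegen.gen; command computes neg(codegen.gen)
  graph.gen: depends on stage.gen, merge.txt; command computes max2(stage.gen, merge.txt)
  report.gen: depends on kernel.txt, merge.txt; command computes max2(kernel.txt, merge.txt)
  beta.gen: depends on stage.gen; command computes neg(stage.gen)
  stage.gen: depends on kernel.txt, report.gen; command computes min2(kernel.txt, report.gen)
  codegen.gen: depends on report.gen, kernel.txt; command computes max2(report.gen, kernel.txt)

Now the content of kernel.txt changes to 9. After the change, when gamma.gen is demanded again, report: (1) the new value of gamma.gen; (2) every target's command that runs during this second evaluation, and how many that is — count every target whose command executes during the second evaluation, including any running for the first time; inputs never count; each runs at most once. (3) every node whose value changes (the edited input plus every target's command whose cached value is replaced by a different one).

Demanding gamma.gen again yields -9.
3 target commands run: codegen.gen, gamma.gen, report.gen.
The nodes whose values change: codegen.gen, gamma.gen, kernel.txt, report.gen.

First demand of the output computes:
  report.gen = max2(5, 7) = 7
  codegen.gen = max2(7, 5) = 7
  gamma.gen = neg(7) = -7

After the edit, cleaning proceeds:
  report.gen: a read changed (kernel.txt 5->9) — executes, giving 9.
  codegen.gen: a read changed (report.gen 7->9; kernel.txt 5->9) — executes, giving 9.
  gamma.gen: a read changed (codegen.gen 7->9) — executes, giving -9.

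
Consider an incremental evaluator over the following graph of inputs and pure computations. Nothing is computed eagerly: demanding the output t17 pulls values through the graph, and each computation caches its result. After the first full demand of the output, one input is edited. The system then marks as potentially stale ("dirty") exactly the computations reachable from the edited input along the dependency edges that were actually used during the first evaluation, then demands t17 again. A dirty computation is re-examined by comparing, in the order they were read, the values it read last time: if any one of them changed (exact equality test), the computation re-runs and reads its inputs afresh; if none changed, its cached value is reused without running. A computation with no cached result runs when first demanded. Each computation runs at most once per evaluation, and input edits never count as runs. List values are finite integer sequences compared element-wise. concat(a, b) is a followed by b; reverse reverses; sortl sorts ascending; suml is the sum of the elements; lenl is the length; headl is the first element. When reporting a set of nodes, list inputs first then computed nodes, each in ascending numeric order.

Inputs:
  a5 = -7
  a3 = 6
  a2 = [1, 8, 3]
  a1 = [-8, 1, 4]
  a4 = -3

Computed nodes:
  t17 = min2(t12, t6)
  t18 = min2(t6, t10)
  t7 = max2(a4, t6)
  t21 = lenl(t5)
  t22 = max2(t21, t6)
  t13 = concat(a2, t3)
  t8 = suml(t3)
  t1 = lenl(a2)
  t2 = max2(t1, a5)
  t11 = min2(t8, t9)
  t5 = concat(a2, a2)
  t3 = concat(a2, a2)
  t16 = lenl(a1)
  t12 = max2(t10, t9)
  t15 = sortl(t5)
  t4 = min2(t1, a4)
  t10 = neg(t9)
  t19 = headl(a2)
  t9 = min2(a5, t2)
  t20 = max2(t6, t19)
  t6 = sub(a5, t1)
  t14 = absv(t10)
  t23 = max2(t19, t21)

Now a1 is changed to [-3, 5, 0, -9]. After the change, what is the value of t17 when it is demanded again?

Initial pass — values computed on the first demand:
  t1 = lenl([1, 8, 3]) = 3
  t2 = max2(3, -7) = 3
  t6 = sub(-7, 3) = -10
  t9 = min2(-7, 3) = -7
  t10 = neg(-7) = 7
  t12 = max2(7, -7) = 7
  t17 = min2(7, -10) = -10

Second demand — change propagation:
  no demanded computation ever read a1, so the edit dirties nothing and nothing runs.

The important point: nothing the output needs ever reads a1, so the edit is invisible to it.

t17 now evaluates to -10.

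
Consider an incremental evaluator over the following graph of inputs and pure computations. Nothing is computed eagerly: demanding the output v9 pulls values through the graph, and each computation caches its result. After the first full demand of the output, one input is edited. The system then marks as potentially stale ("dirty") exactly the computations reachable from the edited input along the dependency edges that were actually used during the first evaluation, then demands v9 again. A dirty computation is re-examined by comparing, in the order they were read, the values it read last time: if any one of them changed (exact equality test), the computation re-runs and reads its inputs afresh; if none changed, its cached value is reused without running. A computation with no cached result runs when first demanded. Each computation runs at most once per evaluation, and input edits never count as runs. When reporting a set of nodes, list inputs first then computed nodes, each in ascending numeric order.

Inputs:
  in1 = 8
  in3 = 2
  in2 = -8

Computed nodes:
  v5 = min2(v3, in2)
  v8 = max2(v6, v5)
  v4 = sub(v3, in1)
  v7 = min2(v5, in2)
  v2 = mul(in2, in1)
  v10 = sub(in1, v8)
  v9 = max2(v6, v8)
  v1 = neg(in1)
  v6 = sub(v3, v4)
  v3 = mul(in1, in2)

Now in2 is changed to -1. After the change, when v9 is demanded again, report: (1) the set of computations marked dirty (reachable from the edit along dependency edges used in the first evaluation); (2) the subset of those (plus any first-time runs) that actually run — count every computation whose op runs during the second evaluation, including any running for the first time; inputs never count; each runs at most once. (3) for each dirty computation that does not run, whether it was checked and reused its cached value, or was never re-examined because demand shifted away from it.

Dirty set: v3, v4, v5, v6, v8, v9.
Run set: v3, v4, v5, v6, v8 (5 run).
Re-examined without running (cache reused): v9.
The important point: at v9 every value read last time is unchanged, so the dirty flag clears without a run.

Initial pass — values computed on the first demand:
  v3 = mul(8, -8) = -64
  v4 = sub(-64, 8) = -72
  v5 = min2(-64, -8) = -64
  v6 = sub(-64, -72) = 8
  v8 = max2(8, -64) = 8
  v9 = max2(8, 8) = 8

Second demand — change propagation:
  v3: re-runs because in2 -8->-1; new result -8.
  v4: re-runs because v3 -64->-8; new result -16.
  v5: re-runs because v3 -64->-8; in2 -8->-1; new result -8.
  v6: re-runs because v3 -64->-8; v4 -72->-16; new result 8 (unchanged).
  v8: re-runs because v5 -64->-8; new result 8 (unchanged).
  v9: re-examined; everything it read last time is the same (v6 unchanged, v8 unchanged) — cache 8 kept, no run.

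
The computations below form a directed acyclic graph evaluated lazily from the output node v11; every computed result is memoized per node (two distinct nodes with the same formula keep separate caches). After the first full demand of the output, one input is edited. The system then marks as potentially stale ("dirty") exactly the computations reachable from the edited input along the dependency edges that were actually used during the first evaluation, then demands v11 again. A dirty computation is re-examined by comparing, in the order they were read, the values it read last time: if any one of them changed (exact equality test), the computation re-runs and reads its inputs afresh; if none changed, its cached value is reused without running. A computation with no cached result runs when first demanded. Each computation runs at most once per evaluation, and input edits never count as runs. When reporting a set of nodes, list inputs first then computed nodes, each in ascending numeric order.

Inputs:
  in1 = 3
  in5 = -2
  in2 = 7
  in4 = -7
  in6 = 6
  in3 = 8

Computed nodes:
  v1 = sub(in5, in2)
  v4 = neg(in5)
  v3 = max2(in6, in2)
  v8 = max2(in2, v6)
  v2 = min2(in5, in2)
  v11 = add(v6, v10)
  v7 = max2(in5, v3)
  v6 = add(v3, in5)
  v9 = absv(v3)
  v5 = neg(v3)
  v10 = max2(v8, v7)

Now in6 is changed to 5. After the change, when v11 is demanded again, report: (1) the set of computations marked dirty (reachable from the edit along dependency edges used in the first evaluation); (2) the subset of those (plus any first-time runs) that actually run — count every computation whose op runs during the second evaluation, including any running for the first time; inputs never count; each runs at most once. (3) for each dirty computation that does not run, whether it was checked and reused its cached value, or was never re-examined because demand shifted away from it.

The edit dirties: v3, v6, v7, v8, v10, v11.
1 computations run: v3.
Cache hits after checking: v6, v7, v8, v10, v11.
Note the absorption at v3: it re-runs yet its value is the same, leaving the output's value untouched.

First demand of the output computes:
  v3 = max2(6, 7) = 7
  v6 = add(7, -2) = 5
  v7 = max2(-2, 7) = 7
  v8 = max2(7, 5) = 7
  v10 = max2(7, 7) = 7
  v11 = add(5, 7) = 12

After the edit, cleaning proceeds:
  v3: a read changed (in6 6->5) — executes, giving 7 — identical to its old value.
  v6: dirty, but its reads are unchanged (v3 unchanged, in5 unchanged); cached 5 stands.
  v7: dirty, but its reads are unchanged (in5 unchanged, v3 unchanged); cached 7 stands.
  v8: dirty, but its reads are unchanged (in2 unchanged, v6 unchanged); cached 7 stands.
  v10: dirty, but its reads are unchanged (v8 unchanged, v7 unchanged); cached 7 stands.
  v11: dirty, but its reads are unchanged (v6 unchanged, v10 unchanged); cached 12 stands.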